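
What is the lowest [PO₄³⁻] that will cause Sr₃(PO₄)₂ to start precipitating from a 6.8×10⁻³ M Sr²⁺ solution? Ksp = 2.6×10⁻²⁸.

2.9×10⁻¹¹ M

The threshold for precipitation is Q = Ksp.
Sr₃(PO₄)₂(s) ⇌ 3 Sr²⁺(aq) + 2 PO₄³⁻(aq)
Ksp = [Sr²⁺]^3[PO₄³⁻]^2 = [PO₄³⁻]^2(6.8×10⁻³)^3
[PO₄³⁻]^2 = 2.6×10⁻²⁸ / (6.8×10⁻³)^3 = 8.3×10⁻²²
[PO₄³⁻] = 2.9×10⁻¹¹ M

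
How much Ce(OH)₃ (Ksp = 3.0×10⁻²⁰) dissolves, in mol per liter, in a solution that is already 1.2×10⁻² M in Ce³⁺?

4.5×10⁻⁷ M

Ce(OH)₃(s) ⇌ Ce³⁺(aq) + 3 OH⁻(aq)
Let s be the solubility of Ce(OH)₃ here. The common ion gives [Ce³⁺] ≈ 1.2×10⁻² M, and [OH⁻] = 3s.
Ksp = [Ce³⁺][OH⁻]^3 = (1.2×10⁻²)(3s)^3
(3s)^3 = 3.0×10⁻²⁰ / (1.2×10⁻²) = 2.5×10⁻¹⁸
s = 4.5×10⁻⁷ M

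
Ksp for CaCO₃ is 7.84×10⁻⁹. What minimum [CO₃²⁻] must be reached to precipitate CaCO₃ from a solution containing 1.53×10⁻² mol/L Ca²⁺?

5.12×10⁻⁷ M

Each salt precipitates once Q = Ksp for that salt.
CaCO₃(s) ⇌ Ca²⁺(aq) + CO₃²⁻(aq)
Ksp = [Ca²⁺][CO₃²⁻] = [CO₃²⁻](1.53×10⁻²)
[CO₃²⁻] = 7.84×10⁻⁹ / (1.53×10⁻²) = 5.12×10⁻⁷
[CO₃²⁻] = 5.12×10⁻⁷ mol/L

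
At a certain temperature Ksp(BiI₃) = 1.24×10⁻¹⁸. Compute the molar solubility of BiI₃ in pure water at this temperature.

1.46×10⁻⁵ M

BiI₃(s) ⇌ Bi³⁺(aq) + 3 I⁻(aq)
With molar solubility s: [Bi³⁺] = s, [I⁻] = 3s.
Ksp = [Bi³⁺][I⁻]^3 = s · (3s)^3 = 27s^4
27s^4 = 1.24×10⁻¹⁸  ⇒  s^4 = 4.59×10⁻²⁰
Taking the 4th root, s = 1.46×10⁻⁵ M.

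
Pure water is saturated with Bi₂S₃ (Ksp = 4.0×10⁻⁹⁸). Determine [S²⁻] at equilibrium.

3.9×10⁻²⁰ M

Bi₂S₃(s) ⇌ 2 Bi³⁺(aq) + 3 S²⁻(aq)
If s mol/L of Bi₂S₃ dissolves, [Bi³⁺] = 2s and [S²⁻] = 3s.
Ksp = [Bi³⁺]^2[S²⁻]^3 = (2s)^2 · (3s)^3 = 108s^5 = 4.0×10⁻⁹⁸
s = 1.3×10⁻²⁰ mol/L
[S²⁻] = 3s = 3.9×10⁻²⁰ mol/L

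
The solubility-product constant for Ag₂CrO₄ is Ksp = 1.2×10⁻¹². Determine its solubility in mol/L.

Ag₂CrO₄(s) ⇌ 2 Ag⁺(aq) + CrO₄²⁻(aq)
Call the molar solubility s, so that [Ag⁺] = 2s and [CrO₄²⁻] = s.
Ksp = [Ag⁺]^2[CrO₄²⁻] = (2s)^2 · s = 4s^3
4s^3 = 1.2×10⁻¹²  ⇒  s^3 = 3.0×10⁻¹³
Taking the 3rd root, s = 6.7×10⁻⁵ mol L⁻¹.

6.7×10⁻⁵ M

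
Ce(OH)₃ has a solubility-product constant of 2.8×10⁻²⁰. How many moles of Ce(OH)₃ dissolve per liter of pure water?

Ce(OH)₃(s) ⇌ Ce³⁺(aq) + 3 OH⁻(aq)
If s mol/L of Ce(OH)₃ dissolves, [Ce³⁺] = s and [OH⁻] = 3s.
Ksp = [Ce³⁺][OH⁻]^3 = s · (3s)^3 = 27s^4
27s^4 = 2.8×10⁻²⁰  ⇒  s^4 = 1.0×10⁻²¹
s = (1.0×10⁻²¹)^(1/4) = 5.7×10⁻⁶ mol/L

5.7×10⁻⁶ M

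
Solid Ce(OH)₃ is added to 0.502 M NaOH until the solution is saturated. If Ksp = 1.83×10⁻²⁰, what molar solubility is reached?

1.45×10⁻¹⁹ M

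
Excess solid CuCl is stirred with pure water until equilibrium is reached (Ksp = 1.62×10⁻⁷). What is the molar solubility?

CuCl(s) ⇌ Cu⁺(aq) + Cl⁻(aq)
Let s be the molar solubility. Then [Cu⁺] = s and [Cl⁻] = s.
Ksp = [Cu⁺][Cl⁻] = s · s = s^2
s^2 = 1.62×10⁻⁷
s = (1.62×10⁻⁷)^(1/2) = 4.02×10⁻⁴ mol L⁻¹

4.02×10⁻⁴ M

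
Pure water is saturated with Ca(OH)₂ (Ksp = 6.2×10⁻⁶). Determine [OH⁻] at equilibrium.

2.3×10⁻² M

Ca(OH)₂(s) ⇌ Ca²⁺(aq) + 2 OH⁻(aq)
If s mol/L of Ca(OH)₂ dissolves, [Ca²⁺] = s and [OH⁻] = 2s.
Ksp = [Ca²⁺][OH⁻]^2 = s · (2s)^2 = 4s^3 = 6.2×10⁻⁶
s = 1.2×10⁻² mol/L
[OH⁻] = 2s = 2.3×10⁻² mol/L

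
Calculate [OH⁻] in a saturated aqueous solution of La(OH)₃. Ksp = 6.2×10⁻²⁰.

2.1×10⁻⁵ M

La(OH)₃(s) ⇌ La³⁺(aq) + 3 OH⁻(aq)
With molar solubility s: [La³⁺] = s, [OH⁻] = 3s.
Ksp = [La³⁺][OH⁻]^3 = s · (3s)^3 = 27s^4 = 6.2×10⁻²⁰
s = 6.9×10⁻⁶ M
[OH⁻] = 3s = 2.1×10⁻⁵ M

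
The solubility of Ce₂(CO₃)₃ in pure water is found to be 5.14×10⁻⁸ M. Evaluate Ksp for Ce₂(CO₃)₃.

Ce₂(CO₃)₃(s) ⇌ 2 Ce³⁺(aq) + 3 CO₃²⁻(aq)
Call the molar solubility s, so that [Ce³⁺] = 2s and [CO₃²⁻] = 3s.
Ksp = [Ce³⁺]^2[CO₃²⁻]^3 = (2s)^2 · (3s)^3 = 108s^5
Ksp = 108 × (5.14×10⁻⁸)^5 = 3.87×10⁻³⁵

Ksp = 3.87×10⁻³⁵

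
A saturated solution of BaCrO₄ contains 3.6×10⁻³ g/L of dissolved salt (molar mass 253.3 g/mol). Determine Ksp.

Molar solubility s = (3.6×10⁻³ g/L) / (253.3 g/mol) = 1.421×10⁻⁵ mol/L
BaCrO₄(s) ⇌ Ba²⁺(aq) + CrO₄²⁻(aq)
If s mol/L of BaCrO₄ dissolves, [Ba²⁺] = s and [CrO₄²⁻] = s.
Ksp = [Ba²⁺][CrO₄²⁻] = s · s = s^2
Ksp = (1.421×10⁻⁵)^2 = 2.0×10⁻¹⁰

Ksp = 2.0×10⁻¹⁰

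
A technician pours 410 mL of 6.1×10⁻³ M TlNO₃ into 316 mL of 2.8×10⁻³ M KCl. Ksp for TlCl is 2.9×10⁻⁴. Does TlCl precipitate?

Total volume after mixing = 410 + 316 = 726 mL.
[Tl⁺] = (6.1×10⁻³)(410)/726 = 3.4×10⁻³ M
[Cl⁻] = (2.8×10⁻³)(316)/726 = 1.2×10⁻³ M
Q = [Tl⁺][Cl⁻] = 4.2×10⁻⁶
Q < Ksp (4.2×10⁻⁶ vs 2.9×10⁻⁴); the solution remains unsaturated and no precipitate forms.

No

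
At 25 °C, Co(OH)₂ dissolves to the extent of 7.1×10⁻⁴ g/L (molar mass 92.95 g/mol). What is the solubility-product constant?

Ksp = 1.8×10⁻¹⁵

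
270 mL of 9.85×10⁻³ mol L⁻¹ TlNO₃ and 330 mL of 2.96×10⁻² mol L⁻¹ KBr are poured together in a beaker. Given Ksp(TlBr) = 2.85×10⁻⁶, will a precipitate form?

After mixing, V = 270 mL + 330 mL = 600 mL.
[Tl⁺] = (9.85×10⁻³)(270)/600 = 4.43×10⁻³ mol L⁻¹
[Br⁻] = (2.96×10⁻²)(330)/600 = 1.63×10⁻² mol L⁻¹
Q = [Tl⁺][Br⁻] = 7.22×10⁻⁵
Since Q (7.22×10⁻⁵) exceeds Ksp (2.85×10⁻⁶), TlBr will precipitate.

Yes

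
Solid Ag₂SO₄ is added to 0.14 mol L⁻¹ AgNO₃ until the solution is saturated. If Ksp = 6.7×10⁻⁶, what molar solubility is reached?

Ag₂SO₄(s) ⇌ 2 Ag⁺(aq) + SO₄²⁻(aq)
With Ag⁺ already at 0.14 mol L⁻¹ and s small, take [Ag⁺] ≈ 0.14 mol L⁻¹ and [SO₄²⁻] = s.
Ksp = [Ag⁺]^2[SO₄²⁻] = (0.14)^2s
s = 6.7×10⁻⁶ / (0.14)^2 = 3.4×10⁻⁴
s = 3.4×10⁻⁴ mol L⁻¹

3.4×10⁻⁴ M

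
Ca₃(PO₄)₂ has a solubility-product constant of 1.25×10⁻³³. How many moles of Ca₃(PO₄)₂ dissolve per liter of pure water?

1.03×10⁻⁷ M

Ca₃(PO₄)₂(s) ⇌ 3 Ca²⁺(aq) + 2 PO₄³⁻(aq)
Let s be the molar solubility. Then [Ca²⁺] = 3s and [PO₄³⁻] = 2s.
Ksp = [Ca²⁺]^3[PO₄³⁻]^2 = (3s)^3 · (2s)^2 = 108s^5
108s^5 = 1.25×10⁻³³  ⇒  s^5 = 1.16×10⁻³⁵
s = 1.03×10⁻⁷ mol L⁻¹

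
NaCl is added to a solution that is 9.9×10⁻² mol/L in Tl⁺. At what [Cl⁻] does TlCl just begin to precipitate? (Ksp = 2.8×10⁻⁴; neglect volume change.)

Each salt precipitates once Q = Ksp for that salt.
TlCl(s) ⇌ Tl⁺(aq) + Cl⁻(aq)
Ksp = [Tl⁺][Cl⁻] = [Cl⁻](9.9×10⁻²)
[Cl⁻] = 2.8×10⁻⁴ / (9.9×10⁻²) = 2.8×10⁻³
[Cl⁻] = 2.8×10⁻³ mol/L

2.8×10⁻³ M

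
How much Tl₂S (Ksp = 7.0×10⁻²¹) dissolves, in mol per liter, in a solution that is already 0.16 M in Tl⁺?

2.7×10⁻¹⁹ M

Tl₂S(s) ⇌ 2 Tl⁺(aq) + S²⁻(aq)
The solution already contains Tl⁺ at 0.16 M. Let s be the molar solubility of Tl₂S.
[Tl⁺] ≈ 0.16 M (common ion dominates); [S²⁻] = s.
Ksp = [Tl⁺]^2[S²⁻] = (0.16)^2s
s = 7.0×10⁻²¹ / (0.16)^2 = 2.7×10⁻¹⁹
s = 2.7×10⁻¹⁹ M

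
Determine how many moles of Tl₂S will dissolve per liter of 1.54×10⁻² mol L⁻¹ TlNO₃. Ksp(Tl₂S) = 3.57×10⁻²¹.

Tl₂S(s) ⇌ 2 Tl⁺(aq) + S²⁻(aq)
With Tl⁺ already at 1.54×10⁻² mol L⁻¹ and s small, take [Tl⁺] ≈ 1.54×10⁻² mol L⁻¹ and [S²⁻] = s.
Ksp = [Tl⁺]^2[S²⁻] = (1.54×10⁻²)^2s
s = 3.57×10⁻²¹ / (1.54×10⁻²)^2 = 1.51×10⁻¹⁷
s = 1.51×10⁻¹⁷ mol L⁻¹

1.51×10⁻¹⁷ M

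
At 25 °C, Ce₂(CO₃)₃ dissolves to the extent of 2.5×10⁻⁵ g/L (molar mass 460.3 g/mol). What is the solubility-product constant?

Ksp = 5.1×10⁻³⁵

Convert to molarity: s = 2.5×10⁻⁵ / 460.3 = 5.431×10⁻⁸ mol/L
Ce₂(CO₃)₃(s) ⇌ 2 Ce³⁺(aq) + 3 CO₃²⁻(aq)
Call the molar solubility s, so that [Ce³⁺] = 2s and [CO₃²⁻] = 3s.
Ksp = [Ce³⁺]^2[CO₃²⁻]^3 = (2s)^2 · (3s)^3 = 108s^5
Ksp = 108 × (5.431×10⁻⁸)^5 = 5.1×10⁻³⁵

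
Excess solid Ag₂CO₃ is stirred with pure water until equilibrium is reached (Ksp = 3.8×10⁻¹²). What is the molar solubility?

9.8×10⁻⁵ M

Ag₂CO₃(s) ⇌ 2 Ag⁺(aq) + CO₃²⁻(aq)
If s mol/L of Ag₂CO₃ dissolves, [Ag⁺] = 2s and [CO₃²⁻] = s.
Ksp = [Ag⁺]^2[CO₃²⁻] = (2s)^2 · s = 4s^3
4s^3 = 3.8×10⁻¹²  ⇒  s^3 = 9.5×10⁻¹³
s = 9.8×10⁻⁵ mol L⁻¹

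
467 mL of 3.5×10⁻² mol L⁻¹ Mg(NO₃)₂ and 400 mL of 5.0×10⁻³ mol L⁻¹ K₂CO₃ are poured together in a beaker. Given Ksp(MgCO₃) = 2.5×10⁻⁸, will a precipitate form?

Total volume after mixing = 467 + 400 = 867 mL.
[Mg²⁺] = (3.5×10⁻²)(467)/867 = 1.9×10⁻² mol L⁻¹
[CO₃²⁻] = (5.0×10⁻³)(400)/867 = 2.3×10⁻³ mol L⁻¹
Q = [Mg²⁺][CO₃²⁻] = 4.3×10⁻⁵
Q = 4.3×10⁻⁵ > Ksp = 2.5×10⁻⁸, so the solution is supersaturated and MgCO₃ precipitates.

Yes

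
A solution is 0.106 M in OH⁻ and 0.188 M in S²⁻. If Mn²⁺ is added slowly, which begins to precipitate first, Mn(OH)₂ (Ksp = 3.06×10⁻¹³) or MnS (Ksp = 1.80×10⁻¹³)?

MnS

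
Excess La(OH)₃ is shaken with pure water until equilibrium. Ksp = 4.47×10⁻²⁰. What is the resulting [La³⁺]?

La(OH)₃(s) ⇌ La³⁺(aq) + 3 OH⁻(aq)
With molar solubility s: [La³⁺] = s, [OH⁻] = 3s.
Ksp = [La³⁺][OH⁻]^3 = s · (3s)^3 = 27s^4 = 4.47×10⁻²⁰
s = 6.38×10⁻⁶ mol L⁻¹
[La³⁺] = s = 6.38×10⁻⁶ mol L⁻¹

6.38×10⁻⁶ M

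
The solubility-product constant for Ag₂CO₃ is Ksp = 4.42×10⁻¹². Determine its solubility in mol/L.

1.03×10⁻⁴ M

Ag₂CO₃(s) ⇌ 2 Ag⁺(aq) + CO₃²⁻(aq)
For each mole of Ag₂CO₃ that dissolves per liter, [Ag⁺] = 2s and [CO₃²⁻] = s; let s denote this solubility.
Ksp = [Ag⁺]^2[CO₃²⁻] = (2s)^2 · s = 4s^3
4s^3 = 4.42×10⁻¹²  ⇒  s^3 = 1.11×10⁻¹²
s = 1.03×10⁻⁴ mol/L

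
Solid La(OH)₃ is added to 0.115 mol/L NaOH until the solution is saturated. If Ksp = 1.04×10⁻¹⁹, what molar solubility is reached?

6.84×10⁻¹⁷ M

La(OH)₃(s) ⇌ La³⁺(aq) + 3 OH⁻(aq)
Let s be the solubility of La(OH)₃ here. The common ion gives [OH⁻] ≈ 0.115 mol/L, and [La³⁺] = s.
Ksp = [La³⁺][OH⁻]^3 = s(0.115)^3
s = 1.04×10⁻¹⁹ / (0.115)^3 = 6.84×10⁻¹⁷
s = 6.84×10⁻¹⁷ mol/L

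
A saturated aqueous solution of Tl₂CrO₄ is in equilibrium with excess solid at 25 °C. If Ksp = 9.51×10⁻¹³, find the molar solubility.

Tl₂CrO₄(s) ⇌ 2 Tl⁺(aq) + CrO₄²⁻(aq)
Call the molar solubility s, so that [Tl⁺] = 2s and [CrO₄²⁻] = s.
Ksp = [Tl⁺]^2[CrO₄²⁻] = (2s)^2 · s = 4s^3
4s^3 = 9.51×10⁻¹³  ⇒  s^3 = 2.38×10⁻¹³
Taking the 3rd root, s = 6.19×10⁻⁵ mol L⁻¹.

6.19×10⁻⁵ M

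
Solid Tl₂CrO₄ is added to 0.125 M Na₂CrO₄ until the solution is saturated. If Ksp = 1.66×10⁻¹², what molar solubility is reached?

1.82×10⁻⁶ M

Tl₂CrO₄(s) ⇌ 2 Tl⁺(aq) + CrO₄²⁻(aq)
With CrO₄²⁻ already at 0.125 M and s small, take [CrO₄²⁻] ≈ 0.125 M and [Tl⁺] = 2s.
Ksp = [Tl⁺]^2[CrO₄²⁻] = (2s)^2(0.125)
(2s)^2 = 1.66×10⁻¹² / (0.125) = 1.33×10⁻¹¹
s = 1.82×10⁻⁶ M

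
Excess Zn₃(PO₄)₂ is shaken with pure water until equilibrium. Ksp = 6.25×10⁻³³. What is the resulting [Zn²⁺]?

Zn₃(PO₄)₂(s) ⇌ 3 Zn²⁺(aq) + 2 PO₄³⁻(aq)
Let s be the molar solubility. Then [Zn²⁺] = 3s and [PO₄³⁻] = 2s.
Ksp = [Zn²⁺]^3[PO₄³⁻]^2 = (3s)^3 · (2s)^2 = 108s^5 = 6.25×10⁻³³
s = 1.42×10⁻⁷ mol/L
[Zn²⁺] = 3s = 4.26×10⁻⁷ mol/L

4.26×10⁻⁷ M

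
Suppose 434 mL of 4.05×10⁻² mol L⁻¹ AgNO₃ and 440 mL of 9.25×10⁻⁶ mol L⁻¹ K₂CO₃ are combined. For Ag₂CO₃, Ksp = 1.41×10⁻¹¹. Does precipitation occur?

Yes

After mixing, V = 434 mL + 440 mL = 874 mL.
[Ag⁺] = (4.05×10⁻²)(434)/874 = 2.01×10⁻² mol L⁻¹
[CO₃²⁻] = (9.25×10⁻⁶)(440)/874 = 4.66×10⁻⁶ mol L⁻¹
Q = [Ag⁺]^2[CO₃²⁻] = 1.88×10⁻⁹
Since Q (1.88×10⁻⁹) exceeds Ksp (1.41×10⁻¹¹), Ag₂CO₃ will precipitate.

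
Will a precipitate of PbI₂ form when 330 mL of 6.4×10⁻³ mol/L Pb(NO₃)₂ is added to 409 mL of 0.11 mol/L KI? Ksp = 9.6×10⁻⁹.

The combined volume is 739 mL.
[Pb²⁺] = (6.4×10⁻³)(330)/739 = 2.9×10⁻³ mol/L
[I⁻] = (0.11)(409)/739 = 6.1×10⁻² mol/L
Q = [Pb²⁺][I⁻]^2 = 1.1×10⁻⁵
Because Q > Ksp (1.1×10⁻⁵ vs 9.6×10⁻⁹), a precipitate of PbI₂ forms.

Yes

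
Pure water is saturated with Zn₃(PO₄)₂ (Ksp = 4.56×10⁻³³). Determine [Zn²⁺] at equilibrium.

4.00×10⁻⁷ M

Zn₃(PO₄)₂(s) ⇌ 3 Zn²⁺(aq) + 2 PO₄³⁻(aq)
Let s be the molar solubility. Then [Zn²⁺] = 3s and [PO₄³⁻] = 2s.
Ksp = [Zn²⁺]^3[PO₄³⁻]^2 = (3s)^3 · (2s)^2 = 108s^5 = 4.56×10⁻³³
s = 1.33×10⁻⁷ M
[Zn²⁺] = 3s = 4.00×10⁻⁷ M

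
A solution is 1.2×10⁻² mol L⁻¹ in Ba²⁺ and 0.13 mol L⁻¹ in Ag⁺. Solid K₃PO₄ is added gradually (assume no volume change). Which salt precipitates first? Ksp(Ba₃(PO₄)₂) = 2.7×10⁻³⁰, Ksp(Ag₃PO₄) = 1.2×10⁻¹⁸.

Ag₃PO₄

Each salt precipitates once Q = Ksp for that salt.
For Ba₃(PO₄)₂: [PO₄³⁻] = (Ksp/[Ba²⁺]^3)^(1/2) = 1.3×10⁻¹² mol L⁻¹
For Ag₃PO₄: [PO₄³⁻] = (Ksp/[Ag⁺]^3) = 5.5×10⁻¹⁶ mol L⁻¹
Since Ag₃PO₄ needs less PO₄³⁻ to reach saturation, it precipitates first.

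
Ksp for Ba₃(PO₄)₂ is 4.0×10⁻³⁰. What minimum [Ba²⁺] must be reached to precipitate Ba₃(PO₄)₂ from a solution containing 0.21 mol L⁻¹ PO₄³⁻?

Precipitation of each salt begins when its ion product equals Ksp.
Ba₃(PO₄)₂(s) ⇌ 3 Ba²⁺(aq) + 2 PO₄³⁻(aq)
Ksp = [Ba²⁺]^3[PO₄³⁻]^2 = [Ba²⁺]^3(0.21)^2
[Ba²⁺]^3 = 4.0×10⁻³⁰ / (0.21)^2 = 9.1×10⁻²⁹
[Ba²⁺] = 4.5×10⁻¹⁰ mol L⁻¹

4.5×10⁻¹⁰ M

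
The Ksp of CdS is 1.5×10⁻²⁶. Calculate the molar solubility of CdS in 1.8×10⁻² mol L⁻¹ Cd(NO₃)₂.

CdS(s) ⇌ Cd²⁺(aq) + S²⁻(aq)
Cd²⁺ is already present at 1.8×10⁻² mol L⁻¹. If s mol/L of CdS dissolves, [S²⁻] = s while [Cd²⁺] ≈ 1.8×10⁻² mol L⁻¹.
Ksp = [Cd²⁺][S²⁻] = (1.8×10⁻²)s
s = 1.5×10⁻²⁶ / (1.8×10⁻²) = 8.3×10⁻²⁵
s = 8.3×10⁻²⁵ mol L⁻¹

8.3×10⁻²⁵ M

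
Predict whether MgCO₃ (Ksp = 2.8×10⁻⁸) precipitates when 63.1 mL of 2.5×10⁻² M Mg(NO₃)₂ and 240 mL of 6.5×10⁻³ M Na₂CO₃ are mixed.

The combined volume is 303.1 mL.
[Mg²⁺] = (2.5×10⁻²)(63.1)/303.1 = 5.2×10⁻³ M
[CO₃²⁻] = (6.5×10⁻³)(240)/303.1 = 5.1×10⁻³ M
Q = [Mg²⁺][CO₃²⁻] = 2.7×10⁻⁵
Since Q (2.7×10⁻⁵) exceeds Ksp (2.8×10⁻⁸), MgCO₃ will precipitate.

Yes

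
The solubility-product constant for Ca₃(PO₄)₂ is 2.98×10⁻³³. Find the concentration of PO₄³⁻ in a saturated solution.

Ca₃(PO₄)₂(s) ⇌ 3 Ca²⁺(aq) + 2 PO₄³⁻(aq)
With molar solubility s: [Ca²⁺] = 3s, [PO₄³⁻] = 2s.
Ksp = [Ca²⁺]^3[PO₄³⁻]^2 = (3s)^3 · (2s)^2 = 108s^5 = 2.98×10⁻³³
s = 1.23×10⁻⁷ M
[PO₄³⁻] = 2s = 2.45×10⁻⁷ M

2.45×10⁻⁷ M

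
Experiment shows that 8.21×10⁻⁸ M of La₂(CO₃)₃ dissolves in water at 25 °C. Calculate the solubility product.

Ksp = 4.03×10⁻³⁴

La₂(CO₃)₃(s) ⇌ 2 La³⁺(aq) + 3 CO₃²⁻(aq)
With molar solubility s: [La³⁺] = 2s, [CO₃²⁻] = 3s.
Ksp = [La³⁺]^2[CO₃²⁻]^3 = (2s)^2 · (3s)^3 = 108s^5
Ksp = 108 × (8.21×10⁻⁸)^5 = 4.03×10⁻³⁴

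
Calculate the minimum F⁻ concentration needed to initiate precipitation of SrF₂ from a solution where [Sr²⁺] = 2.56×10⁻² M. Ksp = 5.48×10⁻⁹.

Precipitation of each salt begins when its ion product equals Ksp.
SrF₂(s) ⇌ Sr²⁺(aq) + 2 F⁻(aq)
Ksp = [Sr²⁺][F⁻]^2 = [F⁻]^2(2.56×10⁻²)
[F⁻]^2 = 5.48×10⁻⁹ / (2.56×10⁻²) = 2.14×10⁻⁷
[F⁻] = 4.63×10⁻⁴ M

4.63×10⁻⁴ M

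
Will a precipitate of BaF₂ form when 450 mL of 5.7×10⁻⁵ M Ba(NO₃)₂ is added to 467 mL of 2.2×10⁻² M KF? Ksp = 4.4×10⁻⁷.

No

Total volume after mixing = 450 + 467 = 917 mL.
[Ba²⁺] = (5.7×10⁻⁵)(450)/917 = 2.8×10⁻⁵ M
[F⁻] = (2.2×10⁻²)(467)/917 = 1.1×10⁻² M
Q = [Ba²⁺][F⁻]^2 = 3.5×10⁻⁹
Q = 3.5×10⁻⁹ < Ksp = 4.4×10⁻⁷, so the solution is unsaturated and no precipitate forms.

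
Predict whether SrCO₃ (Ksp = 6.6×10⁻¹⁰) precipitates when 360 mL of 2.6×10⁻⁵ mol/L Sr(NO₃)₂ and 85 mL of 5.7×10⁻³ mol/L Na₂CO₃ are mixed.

Total volume after mixing = 360 + 85 = 445 mL.
[Sr²⁺] = (2.6×10⁻⁵)(360)/445 = 2.1×10⁻⁵ mol/L
[CO₃²⁻] = (5.7×10⁻³)(85)/445 = 1.1×10⁻³ mol/L
Q = [Sr²⁺][CO₃²⁻] = 2.3×10⁻⁸
Since Q (2.3×10⁻⁸) exceeds Ksp (6.6×10⁻¹⁰), SrCO₃ will precipitate.

Yes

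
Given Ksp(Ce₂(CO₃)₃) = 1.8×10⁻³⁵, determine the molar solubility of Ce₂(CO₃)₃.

Ce₂(CO₃)₃(s) ⇌ 2 Ce³⁺(aq) + 3 CO₃²⁻(aq)
With molar solubility s: [Ce³⁺] = 2s, [CO₃²⁻] = 3s.
Ksp = [Ce³⁺]^2[CO₃²⁻]^3 = (2s)^2 · (3s)^3 = 108s^5
108s^5 = 1.8×10⁻³⁵  ⇒  s^5 = 1.7×10⁻³⁷
s = (1.7×10⁻³⁷)^(1/5) = 4.4×10⁻⁸ mol/L

4.4×10⁻⁸ M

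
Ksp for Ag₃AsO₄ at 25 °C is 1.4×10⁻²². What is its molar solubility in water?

Ag₃AsO₄(s) ⇌ 3 Ag⁺(aq) + AsO₄³⁻(aq)
Let s be the molar solubility. Then [Ag⁺] = 3s and [AsO₄³⁻] = s.
Ksp = [Ag⁺]^3[AsO₄³⁻] = (3s)^3 · s = 27s^4
27s^4 = 1.4×10⁻²²  ⇒  s^4 = 5.2×10⁻²⁴
s = (5.2×10⁻²⁴)^(1/4) = 1.5×10⁻⁶ M

1.5×10⁻⁶ M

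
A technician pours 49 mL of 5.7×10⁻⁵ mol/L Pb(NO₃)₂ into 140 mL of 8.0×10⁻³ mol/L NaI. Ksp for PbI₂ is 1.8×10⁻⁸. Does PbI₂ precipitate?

Total volume after mixing = 49 + 140 = 189 mL.
[Pb²⁺] = (5.7×10⁻⁵)(49)/189 = 1.5×10⁻⁵ mol/L
[I⁻] = (8.0×10⁻³)(140)/189 = 5.9×10⁻³ mol/L
Q = [Pb²⁺][I⁻]^2 = 5.2×10⁻¹⁰
Since Q (5.2×10⁻¹⁰) is less than Ksp (1.8×10⁻⁸), no PbI₂ precipitates.

No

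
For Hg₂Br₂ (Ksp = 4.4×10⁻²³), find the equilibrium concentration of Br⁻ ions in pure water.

Hg₂Br₂(s) ⇌ Hg₂²⁺(aq) + 2 Br⁻(aq)
With molar solubility s: [Hg₂²⁺] = s, [Br⁻] = 2s.
Ksp = [Hg₂²⁺][Br⁻]^2 = s · (2s)^2 = 4s^3 = 4.4×10⁻²³
s = 2.2×10⁻⁸ mol L⁻¹
[Br⁻] = 2s = 4.4×10⁻⁸ mol L⁻¹

4.4×10⁻⁸ M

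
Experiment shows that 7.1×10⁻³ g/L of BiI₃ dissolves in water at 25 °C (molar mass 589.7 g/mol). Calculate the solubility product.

Ksp = 5.7×10⁻¹⁹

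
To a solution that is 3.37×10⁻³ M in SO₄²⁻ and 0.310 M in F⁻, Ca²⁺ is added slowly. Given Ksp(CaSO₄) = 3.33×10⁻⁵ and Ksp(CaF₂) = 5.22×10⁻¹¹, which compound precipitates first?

A salt starts to precipitate once the ion product Q reaches its Ksp.
For CaSO₄: [Ca²⁺] = (Ksp/[SO₄²⁻]) = 9.88×10⁻³ M
For CaF₂: [Ca²⁺] = (Ksp/[F⁻]^2) = 5.43×10⁻¹⁰ M
The smaller threshold [Ca²⁺] is reached first, so CaF₂ precipitates first.

CaF₂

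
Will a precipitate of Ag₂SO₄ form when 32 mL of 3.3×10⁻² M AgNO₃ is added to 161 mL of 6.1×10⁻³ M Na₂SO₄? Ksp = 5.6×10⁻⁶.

No

After mixing, V = 32 mL + 161 mL = 193 mL.
[Ag⁺] = (3.3×10⁻²)(32)/193 = 5.5×10⁻³ M
[SO₄²⁻] = (6.1×10⁻³)(161)/193 = 5.1×10⁻³ M
Q = [Ag⁺]^2[SO₄²⁻] = 1.5×10⁻⁷
Q = 1.5×10⁻⁷ < Ksp = 5.6×10⁻⁶, so the solution is unsaturated and no precipitate forms.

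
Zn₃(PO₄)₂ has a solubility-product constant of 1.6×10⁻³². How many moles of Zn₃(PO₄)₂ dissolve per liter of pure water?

1.7×10⁻⁷ M

Zn₃(PO₄)₂(s) ⇌ 3 Zn²⁺(aq) + 2 PO₄³⁻(aq)
If s mol/L of Zn₃(PO₄)₂ dissolves, [Zn²⁺] = 3s and [PO₄³⁻] = 2s.
Ksp = [Zn²⁺]^3[PO₄³⁻]^2 = (3s)^3 · (2s)^2 = 108s^5
108s^5 = 1.6×10⁻³²  ⇒  s^5 = 1.5×10⁻³⁴
s = (1.5×10⁻³⁴)^(1/5) = 1.7×10⁻⁷ mol L⁻¹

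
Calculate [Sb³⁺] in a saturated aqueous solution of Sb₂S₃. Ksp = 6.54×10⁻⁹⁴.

Sb₂S₃(s) ⇌ 2 Sb³⁺(aq) + 3 S²⁻(aq)
Call the molar solubility s, so that [Sb³⁺] = 2s and [S²⁻] = 3s.
Ksp = [Sb³⁺]^2[S²⁻]^3 = (2s)^2 · (3s)^3 = 108s^5 = 6.54×10⁻⁹⁴
s = 9.05×10⁻²⁰ mol/L
[Sb³⁺] = 2s = 1.81×10⁻¹⁹ mol/L

1.81×10⁻¹⁹ M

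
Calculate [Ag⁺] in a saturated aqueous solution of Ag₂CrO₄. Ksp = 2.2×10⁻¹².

1.6×10⁻⁴ M

Ag₂CrO₄(s) ⇌ 2 Ag⁺(aq) + CrO₄²⁻(aq)
If s mol/L of Ag₂CrO₄ dissolves, [Ag⁺] = 2s and [CrO₄²⁻] = s.
Ksp = [Ag⁺]^2[CrO₄²⁻] = (2s)^2 · s = 4s^3 = 2.2×10⁻¹²
s = 8.2×10⁻⁵ mol/L
[Ag⁺] = 2s = 1.6×10⁻⁴ mol/L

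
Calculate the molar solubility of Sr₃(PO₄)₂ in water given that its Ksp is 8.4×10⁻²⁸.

1.5×10⁻⁶ M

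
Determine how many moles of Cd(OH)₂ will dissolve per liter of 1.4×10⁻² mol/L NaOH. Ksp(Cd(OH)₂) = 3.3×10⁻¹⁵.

Cd(OH)₂(s) ⇌ Cd²⁺(aq) + 2 OH⁻(aq)
Let s be the solubility of Cd(OH)₂ here. The common ion gives [OH⁻] ≈ 1.4×10⁻² mol/L, and [Cd²⁺] = s.
Ksp = [Cd²⁺][OH⁻]^2 = s(1.4×10⁻²)^2
s = 3.3×10⁻¹⁵ / (1.4×10⁻²)^2 = 1.7×10⁻¹¹
s = 1.7×10⁻¹¹ mol/L

1.7×10⁻¹¹ M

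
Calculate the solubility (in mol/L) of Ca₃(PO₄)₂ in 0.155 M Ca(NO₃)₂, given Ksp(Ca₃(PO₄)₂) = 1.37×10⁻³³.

3.03×10⁻¹⁶ M

Ca₃(PO₄)₂(s) ⇌ 3 Ca²⁺(aq) + 2 PO₄³⁻(aq)
Ca²⁺ is already present at 0.155 M. If s mol/L of Ca₃(PO₄)₂ dissolves, [PO₄³⁻] = 2s while [Ca²⁺] ≈ 0.155 M.
Ksp = [Ca²⁺]^3[PO₄³⁻]^2 = (0.155)^3(2s)^2
(2s)^2 = 1.37×10⁻³³ / (0.155)^3 = 3.68×10⁻³¹
s = 3.03×10⁻¹⁶ M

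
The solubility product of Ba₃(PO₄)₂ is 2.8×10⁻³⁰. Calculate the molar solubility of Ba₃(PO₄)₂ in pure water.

Ba₃(PO₄)₂(s) ⇌ 3 Ba²⁺(aq) + 2 PO₄³⁻(aq)
Call the molar solubility s, so that [Ba²⁺] = 3s and [PO₄³⁻] = 2s.
Ksp = [Ba²⁺]^3[PO₄³⁻]^2 = (3s)^3 · (2s)^2 = 108s^5
108s^5 = 2.8×10⁻³⁰  ⇒  s^5 = 2.6×10⁻³²
s = 4.8×10⁻⁷ mol/L

4.8×10⁻⁷ M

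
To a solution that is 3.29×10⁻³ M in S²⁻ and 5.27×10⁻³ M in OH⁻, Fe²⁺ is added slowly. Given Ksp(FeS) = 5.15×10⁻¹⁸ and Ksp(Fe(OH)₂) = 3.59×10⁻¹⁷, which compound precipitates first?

The threshold for precipitation is Q = Ksp.
For FeS: [Fe²⁺] = (Ksp/[S²⁻]) = 1.57×10⁻¹⁵ M
For Fe(OH)₂: [Fe²⁺] = (Ksp/[OH⁻]^2) = 1.29×10⁻¹² M
FeS requires the lower [Fe²⁺], so it precipitates first.

FeS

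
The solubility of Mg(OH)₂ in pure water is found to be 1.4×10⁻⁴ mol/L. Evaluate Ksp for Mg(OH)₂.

Ksp = 1.1×10⁻¹¹

Mg(OH)₂(s) ⇌ Mg²⁺(aq) + 2 OH⁻(aq)
Let s be the molar solubility. Then [Mg²⁺] = s and [OH⁻] = 2s.
Ksp = [Mg²⁺][OH⁻]^2 = s · (2s)^2 = 4s^3
Ksp = 4 × (1.4×10⁻⁴)^3 = 1.1×10⁻¹¹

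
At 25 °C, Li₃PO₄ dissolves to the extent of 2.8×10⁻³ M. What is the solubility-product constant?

Li₃PO₄(s) ⇌ 3 Li⁺(aq) + PO₄³⁻(aq)
Call the molar solubility s, so that [Li⁺] = 3s and [PO₄³⁻] = s.
Ksp = [Li⁺]^3[PO₄³⁻] = (3s)^3 · s = 27s^4
Ksp = 27 × (2.8×10⁻³)^4 = 1.7×10⁻⁹

Ksp = 1.7×10⁻⁹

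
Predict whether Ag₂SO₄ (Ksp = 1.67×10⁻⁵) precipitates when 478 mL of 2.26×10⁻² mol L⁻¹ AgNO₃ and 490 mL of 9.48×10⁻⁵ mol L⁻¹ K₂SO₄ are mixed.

No

The combined volume is 968 mL.
[Ag⁺] = (2.26×10⁻²)(478)/968 = 1.12×10⁻² mol L⁻¹
[SO₄²⁻] = (9.48×10⁻⁵)(490)/968 = 4.80×10⁻⁵ mol L⁻¹
Q = [Ag⁺]^2[SO₄²⁻] = 5.98×10⁻⁹
Q = 5.98×10⁻⁹ < Ksp = 1.67×10⁻⁵, so the solution is unsaturated and no precipitate forms.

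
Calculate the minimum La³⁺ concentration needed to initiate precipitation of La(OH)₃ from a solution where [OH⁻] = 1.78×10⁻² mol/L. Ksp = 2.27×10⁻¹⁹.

A salt starts to precipitate once the ion product Q reaches its Ksp.
La(OH)₃(s) ⇌ La³⁺(aq) + 3 OH⁻(aq)
Ksp = [La³⁺][OH⁻]^3 = [La³⁺](1.78×10⁻²)^3
[La³⁺] = 2.27×10⁻¹⁹ / (1.78×10⁻²)^3 = 4.02×10⁻¹⁴
[La³⁺] = 4.02×10⁻¹⁴ mol/L

4.02×10⁻¹⁴ M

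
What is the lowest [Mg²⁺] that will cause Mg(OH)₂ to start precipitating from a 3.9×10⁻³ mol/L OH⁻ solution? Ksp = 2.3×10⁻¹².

The threshold for precipitation is Q = Ksp.
Mg(OH)₂(s) ⇌ Mg²⁺(aq) + 2 OH⁻(aq)
Ksp = [Mg²⁺][OH⁻]^2 = [Mg²⁺](3.9×10⁻³)^2
[Mg²⁺] = 2.3×10⁻¹² / (3.9×10⁻³)^2 = 1.5×10⁻⁷
[Mg²⁺] = 1.5×10⁻⁷ mol/L

1.5×10⁻⁷ M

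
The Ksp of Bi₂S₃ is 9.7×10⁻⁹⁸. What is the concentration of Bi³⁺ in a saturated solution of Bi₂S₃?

3.1×10⁻²⁰ M

Bi₂S₃(s) ⇌ 2 Bi³⁺(aq) + 3 S²⁻(aq)
Call the molar solubility s, so that [Bi³⁺] = 2s and [S²⁻] = 3s.
Ksp = [Bi³⁺]^2[S²⁻]^3 = (2s)^2 · (3s)^3 = 108s^5 = 9.7×10⁻⁹⁸
s = 1.6×10⁻²⁰ mol/L
[Bi³⁺] = 2s = 3.1×10⁻²⁰ mol/L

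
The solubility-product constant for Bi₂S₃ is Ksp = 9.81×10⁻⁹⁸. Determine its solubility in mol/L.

1.55×10⁻²⁰ M

Bi₂S₃(s) ⇌ 2 Bi³⁺(aq) + 3 S²⁻(aq)
Let s be the molar solubility. Then [Bi³⁺] = 2s and [S²⁻] = 3s.
Ksp = [Bi³⁺]^2[S²⁻]^3 = (2s)^2 · (3s)^3 = 108s^5
108s^5 = 9.81×10⁻⁹⁸  ⇒  s^5 = 9.08×10⁻¹⁰⁰
s = (9.08×10⁻¹⁰⁰)^(1/5) = 1.55×10⁻²⁰ mol/L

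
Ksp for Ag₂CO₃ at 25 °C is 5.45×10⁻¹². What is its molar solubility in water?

1.11×10⁻⁴ M

Ag₂CO₃(s) ⇌ 2 Ag⁺(aq) + CO₃²⁻(aq)
Let s be the molar solubility. Then [Ag⁺] = 2s and [CO₃²⁻] = s.
Ksp = [Ag⁺]^2[CO₃²⁻] = (2s)^2 · s = 4s^3
4s^3 = 5.45×10⁻¹²  ⇒  s^3 = 1.36×10⁻¹²
Taking the 3rd root, s = 1.11×10⁻⁴ M.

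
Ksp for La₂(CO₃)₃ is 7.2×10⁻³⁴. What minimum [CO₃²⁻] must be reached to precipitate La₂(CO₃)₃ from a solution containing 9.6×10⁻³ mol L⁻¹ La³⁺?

Precipitation of each salt begins when its ion product equals Ksp.
La₂(CO₃)₃(s) ⇌ 2 La³⁺(aq) + 3 CO₃²⁻(aq)
Ksp = [La³⁺]^2[CO₃²⁻]^3 = [CO₃²⁻]^3(9.6×10⁻³)^2
[CO₃²⁻]^3 = 7.2×10⁻³⁴ / (9.6×10⁻³)^2 = 7.8×10⁻³⁰
[CO₃²⁻] = 2.0×10⁻¹⁰ mol L⁻¹

2.0×10⁻¹⁰ M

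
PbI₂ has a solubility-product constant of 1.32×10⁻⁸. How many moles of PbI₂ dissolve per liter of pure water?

PbI₂(s) ⇌ Pb²⁺(aq) + 2 I⁻(aq)
If s mol/L of PbI₂ dissolves, [Pb²⁺] = s and [I⁻] = 2s.
Ksp = [Pb²⁺][I⁻]^2 = s · (2s)^2 = 4s^3
4s^3 = 1.32×10⁻⁸  ⇒  s^3 = 3.30×10⁻⁹
s = (3.30×10⁻⁹)^(1/3) = 1.49×10⁻³ mol L⁻¹

1.49×10⁻³ M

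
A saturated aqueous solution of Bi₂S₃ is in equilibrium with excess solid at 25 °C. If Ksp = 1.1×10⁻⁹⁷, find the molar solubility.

Bi₂S₃(s) ⇌ 2 Bi³⁺(aq) + 3 S²⁻(aq)
If s mol/L of Bi₂S₃ dissolves, [Bi³⁺] = 2s and [S²⁻] = 3s.
Ksp = [Bi³⁺]^2[S²⁻]^3 = (2s)^2 · (3s)^3 = 108s^5
108s^5 = 1.1×10⁻⁹⁷  ⇒  s^5 = 1.0×10⁻⁹⁹
s = 1.6×10⁻²⁰ mol L⁻¹

1.6×10⁻²⁰ M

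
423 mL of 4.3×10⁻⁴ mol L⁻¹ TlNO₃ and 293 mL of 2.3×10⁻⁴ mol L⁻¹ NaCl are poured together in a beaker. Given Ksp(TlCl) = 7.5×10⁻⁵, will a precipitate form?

The combined volume is 716 mL.
[Tl⁺] = (4.3×10⁻⁴)(423)/716 = 2.5×10⁻⁴ mol L⁻¹
[Cl⁻] = (2.3×10⁻⁴)(293)/716 = 9.4×10⁻⁵ mol L⁻¹
Q = [Tl⁺][Cl⁻] = 2.4×10⁻⁸
Q = 2.4×10⁻⁸ < Ksp = 7.5×10⁻⁵, so the solution is unsaturated and no precipitate forms.

No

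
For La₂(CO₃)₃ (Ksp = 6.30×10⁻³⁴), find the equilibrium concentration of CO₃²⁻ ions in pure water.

La₂(CO₃)₃(s) ⇌ 2 La³⁺(aq) + 3 CO₃²⁻(aq)
Call the molar solubility s, so that [La³⁺] = 2s and [CO₃²⁻] = 3s.
Ksp = [La³⁺]^2[CO₃²⁻]^3 = (2s)^2 · (3s)^3 = 108s^5 = 6.30×10⁻³⁴
s = 8.98×10⁻⁸ mol/L
[CO₃²⁻] = 3s = 2.69×10⁻⁷ mol/L

2.69×10⁻⁷ M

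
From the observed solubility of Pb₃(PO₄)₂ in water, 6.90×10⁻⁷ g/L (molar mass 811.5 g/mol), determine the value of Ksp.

Convert to molarity: s = 6.90×10⁻⁷ / 811.5 = 8.5028×10⁻¹⁰ mol/L
Pb₃(PO₄)₂(s) ⇌ 3 Pb²⁺(aq) + 2 PO₄³⁻(aq)
Let s be the molar solubility. Then [Pb²⁺] = 3s and [PO₄³⁻] = 2s.
Ksp = [Pb²⁺]^3[PO₄³⁻]^2 = (3s)^3 · (2s)^2 = 108s^5
Ksp = 108 × (8.5028×10⁻¹⁰)^5 = 4.80×10⁻⁴⁴

Ksp = 4.80×10⁻⁴⁴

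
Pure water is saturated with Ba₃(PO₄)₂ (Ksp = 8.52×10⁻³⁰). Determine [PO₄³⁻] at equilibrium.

1.20×10⁻⁶ M

Ba₃(PO₄)₂(s) ⇌ 3 Ba²⁺(aq) + 2 PO₄³⁻(aq)
For each mole of Ba₃(PO₄)₂ that dissolves per liter, [Ba²⁺] = 3s and [PO₄³⁻] = 2s; let s denote this solubility.
Ksp = [Ba²⁺]^3[PO₄³⁻]^2 = (3s)^3 · (2s)^2 = 108s^5 = 8.52×10⁻³⁰
s = 6.02×10⁻⁷ mol L⁻¹
[PO₄³⁻] = 2s = 1.20×10⁻⁶ mol L⁻¹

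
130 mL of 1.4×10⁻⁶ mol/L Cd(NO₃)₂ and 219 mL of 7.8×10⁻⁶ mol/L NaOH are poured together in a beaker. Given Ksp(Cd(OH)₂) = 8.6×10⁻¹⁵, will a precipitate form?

Total volume after mixing = 130 + 219 = 349 mL.
[Cd²⁺] = (1.4×10⁻⁶)(130)/349 = 5.2×10⁻⁷ mol/L
[OH⁻] = (7.8×10⁻⁶)(219)/349 = 4.9×10⁻⁶ mol/L
Q = [Cd²⁺][OH⁻]^2 = 1.2×10⁻¹⁷
Since Q (1.2×10⁻¹⁷) is less than Ksp (8.6×10⁻¹⁵), no Cd(OH)₂ precipitates.

No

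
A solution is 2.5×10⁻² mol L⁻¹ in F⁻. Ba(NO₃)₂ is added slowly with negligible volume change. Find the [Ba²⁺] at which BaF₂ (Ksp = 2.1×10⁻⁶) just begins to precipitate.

3.4×10⁻³ M

Each salt precipitates once Q = Ksp for that salt.
BaF₂(s) ⇌ Ba²⁺(aq) + 2 F⁻(aq)
Ksp = [Ba²⁺][F⁻]^2 = [Ba²⁺](2.5×10⁻²)^2
[Ba²⁺] = 2.1×10⁻⁶ / (2.5×10⁻²)^2 = 3.4×10⁻³
[Ba²⁺] = 3.4×10⁻³ mol L⁻¹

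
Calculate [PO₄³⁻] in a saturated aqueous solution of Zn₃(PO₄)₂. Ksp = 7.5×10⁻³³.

2.9×10⁻⁷ M

Zn₃(PO₄)₂(s) ⇌ 3 Zn²⁺(aq) + 2 PO₄³⁻(aq)
Call the molar solubility s, so that [Zn²⁺] = 3s and [PO₄³⁻] = 2s.
Ksp = [Zn²⁺]^3[PO₄³⁻]^2 = (3s)^3 · (2s)^2 = 108s^5 = 7.5×10⁻³³
s = 1.5×10⁻⁷ mol/L
[PO₄³⁻] = 2s = 2.9×10⁻⁷ mol/L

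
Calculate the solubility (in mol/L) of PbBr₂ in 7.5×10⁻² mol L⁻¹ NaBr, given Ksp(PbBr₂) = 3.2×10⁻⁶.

PbBr₂(s) ⇌ Pb²⁺(aq) + 2 Br⁻(aq)
Let s be the solubility of PbBr₂ here. The common ion gives [Br⁻] ≈ 7.5×10⁻² mol L⁻¹, and [Pb²⁺] = s.
Ksp = [Pb²⁺][Br⁻]^2 = s(7.5×10⁻²)^2
s = 3.2×10⁻⁶ / (7.5×10⁻²)^2 = 5.7×10⁻⁴
s = 5.7×10⁻⁴ mol L⁻¹

5.7×10⁻⁴ M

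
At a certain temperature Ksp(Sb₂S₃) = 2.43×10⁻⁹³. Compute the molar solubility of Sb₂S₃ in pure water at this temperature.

1.18×10⁻¹⁹ M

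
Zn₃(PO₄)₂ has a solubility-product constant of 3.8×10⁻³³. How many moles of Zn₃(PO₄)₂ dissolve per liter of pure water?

1.3×10⁻⁷ M

Zn₃(PO₄)₂(s) ⇌ 3 Zn²⁺(aq) + 2 PO₄³⁻(aq)
Let s be the molar solubility. Then [Zn²⁺] = 3s and [PO₄³⁻] = 2s.
Ksp = [Zn²⁺]^3[PO₄³⁻]^2 = (3s)^3 · (2s)^2 = 108s^5
108s^5 = 3.8×10⁻³³  ⇒  s^5 = 3.5×10⁻³⁵
s = (3.5×10⁻³⁵)^(1/5) = 1.3×10⁻⁷ M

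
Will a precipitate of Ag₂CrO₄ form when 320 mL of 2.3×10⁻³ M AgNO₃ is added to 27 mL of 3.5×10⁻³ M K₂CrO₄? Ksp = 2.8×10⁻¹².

Yes

The combined volume is 347 mL.
[Ag⁺] = (2.3×10⁻³)(320)/347 = 2.1×10⁻³ M
[CrO₄²⁻] = (3.5×10⁻³)(27)/347 = 2.7×10⁻⁴ M
Q = [Ag⁺]^2[CrO₄²⁻] = 1.2×10⁻⁹
Q = 1.2×10⁻⁹ > Ksp = 2.8×10⁻¹², so the solution is supersaturated and Ag₂CrO₄ precipitates.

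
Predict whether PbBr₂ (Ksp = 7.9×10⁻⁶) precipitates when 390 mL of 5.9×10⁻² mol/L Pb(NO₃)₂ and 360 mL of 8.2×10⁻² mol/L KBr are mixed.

Total volume after mixing = 390 + 360 = 750 mL.
[Pb²⁺] = (5.9×10⁻²)(390)/750 = 3.1×10⁻² mol/L
[Br⁻] = (8.2×10⁻²)(360)/750 = 3.9×10⁻² mol/L
Q = [Pb²⁺][Br⁻]^2 = 4.8×10⁻⁵
Since Q (4.8×10⁻⁵) exceeds Ksp (7.9×10⁻⁶), PbBr₂ will precipitate.

Yes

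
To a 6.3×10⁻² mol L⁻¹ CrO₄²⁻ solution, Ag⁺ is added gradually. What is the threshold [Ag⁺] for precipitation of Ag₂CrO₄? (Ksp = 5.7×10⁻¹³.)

3.0×10⁻⁶ M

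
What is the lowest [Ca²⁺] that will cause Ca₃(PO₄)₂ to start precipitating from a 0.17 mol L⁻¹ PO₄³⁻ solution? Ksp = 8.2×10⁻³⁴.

3.1×10⁻¹¹ M

A salt starts to precipitate once the ion product Q reaches its Ksp.
Ca₃(PO₄)₂(s) ⇌ 3 Ca²⁺(aq) + 2 PO₄³⁻(aq)
Ksp = [Ca²⁺]^3[PO₄³⁻]^2 = [Ca²⁺]^3(0.17)^2
[Ca²⁺]^3 = 8.2×10⁻³⁴ / (0.17)^2 = 2.8×10⁻³²
[Ca²⁺] = 3.1×10⁻¹¹ mol L⁻¹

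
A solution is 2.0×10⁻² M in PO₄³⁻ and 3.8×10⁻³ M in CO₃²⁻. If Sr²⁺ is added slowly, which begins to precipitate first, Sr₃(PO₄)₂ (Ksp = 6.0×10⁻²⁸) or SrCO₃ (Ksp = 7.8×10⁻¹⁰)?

Precipitation of each salt begins when its ion product equals Ksp.
For Sr₃(PO₄)₂: [Sr²⁺] = (Ksp/[PO₄³⁻]^2)^(1/3) = 1.1×10⁻⁸ M
For SrCO₃: [Sr²⁺] = (Ksp/[CO₃²⁻]) = 2.1×10⁻⁷ M
Since Sr₃(PO₄)₂ needs less Sr²⁺ to reach saturation, it precipitates first.

Sr₃(PO₄)₂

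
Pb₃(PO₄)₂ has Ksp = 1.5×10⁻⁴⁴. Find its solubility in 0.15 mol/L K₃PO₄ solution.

Pb₃(PO₄)₂(s) ⇌ 3 Pb²⁺(aq) + 2 PO₄³⁻(aq)
With PO₄³⁻ already at 0.15 mol/L and s small, take [PO₄³⁻] ≈ 0.15 mol/L and [Pb²⁺] = 3s.
Ksp = [Pb²⁺]^3[PO₄³⁻]^2 = (3s)^3(0.15)^2
(3s)^3 = 1.5×10⁻⁴⁴ / (0.15)^2 = 6.7×10⁻⁴³
s = 2.9×10⁻¹⁵ mol/L

2.9×10⁻¹⁵ M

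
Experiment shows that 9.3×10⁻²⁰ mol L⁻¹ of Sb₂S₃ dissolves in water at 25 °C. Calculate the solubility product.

Sb₂S₃(s) ⇌ 2 Sb³⁺(aq) + 3 S²⁻(aq)
Let s be the molar solubility. Then [Sb³⁺] = 2s and [S²⁻] = 3s.
Ksp = [Sb³⁺]^2[S²⁻]^3 = (2s)^2 · (3s)^3 = 108s^5
Ksp = 108 × (9.3×10⁻²⁰)^5 = 7.5×10⁻⁹⁴

Ksp = 7.5×10⁻⁹⁴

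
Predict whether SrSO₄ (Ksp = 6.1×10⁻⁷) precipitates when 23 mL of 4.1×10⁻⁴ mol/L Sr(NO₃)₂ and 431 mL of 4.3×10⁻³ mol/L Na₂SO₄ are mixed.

The combined volume is 454 mL.
[Sr²⁺] = (4.1×10⁻⁴)(23)/454 = 2.1×10⁻⁵ mol/L
[SO₄²⁻] = (4.3×10⁻³)(431)/454 = 4.1×10⁻³ mol/L
Q = [Sr²⁺][SO₄²⁻] = 8.5×10⁻⁸
Since Q (8.5×10⁻⁸) is less than Ksp (6.1×10⁻⁷), no SrSO₄ precipitates.

No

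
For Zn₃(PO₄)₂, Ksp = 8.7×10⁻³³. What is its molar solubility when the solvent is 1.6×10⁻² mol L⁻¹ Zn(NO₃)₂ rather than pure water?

2.3×10⁻¹⁴ M

Zn₃(PO₄)₂(s) ⇌ 3 Zn²⁺(aq) + 2 PO₄³⁻(aq)
With Zn²⁺ already at 1.6×10⁻² mol L⁻¹ and s small, take [Zn²⁺] ≈ 1.6×10⁻² mol L⁻¹ and [PO₄³⁻] = 2s.
Ksp = [Zn²⁺]^3[PO₄³⁻]^2 = (1.6×10⁻²)^3(2s)^2
(2s)^2 = 8.7×10⁻³³ / (1.6×10⁻²)^3 = 2.1×10⁻²⁷
s = 2.3×10⁻¹⁴ mol L⁻¹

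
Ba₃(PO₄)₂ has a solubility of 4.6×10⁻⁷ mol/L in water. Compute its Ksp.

Ksp = 2.2×10⁻³⁰

Ba₃(PO₄)₂(s) ⇌ 3 Ba²⁺(aq) + 2 PO₄³⁻(aq)
With molar solubility s: [Ba²⁺] = 3s, [PO₄³⁻] = 2s.
Ksp = [Ba²⁺]^3[PO₄³⁻]^2 = (3s)^3 · (2s)^2 = 108s^5
Ksp = 108 × (4.6×10⁻⁷)^5 = 2.2×10⁻³⁰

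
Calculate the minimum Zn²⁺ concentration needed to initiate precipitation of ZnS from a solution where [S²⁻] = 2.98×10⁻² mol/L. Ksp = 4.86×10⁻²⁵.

Precipitation of each salt begins when its ion product equals Ksp.
ZnS(s) ⇌ Zn²⁺(aq) + S²⁻(aq)
Ksp = [Zn²⁺][S²⁻] = [Zn²⁺](2.98×10⁻²)
[Zn²⁺] = 4.86×10⁻²⁵ / (2.98×10⁻²) = 1.63×10⁻²³
[Zn²⁺] = 1.63×10⁻²³ mol/L

1.63×10⁻²³ M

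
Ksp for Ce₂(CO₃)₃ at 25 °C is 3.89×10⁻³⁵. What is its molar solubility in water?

5.14×10⁻⁸ M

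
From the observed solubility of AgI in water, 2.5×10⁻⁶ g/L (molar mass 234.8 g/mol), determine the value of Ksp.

Convert to molarity: s = 2.5×10⁻⁶ / 234.8 = 1.065×10⁻⁸ mol/L
AgI(s) ⇌ Ag⁺(aq) + I⁻(aq)
With molar solubility s: [Ag⁺] = s, [I⁻] = s.
Ksp = [Ag⁺][I⁻] = s · s = s^2
Ksp = (1.065×10⁻⁸)^2 = 1.1×10⁻¹⁶

Ksp = 1.1×10⁻¹⁶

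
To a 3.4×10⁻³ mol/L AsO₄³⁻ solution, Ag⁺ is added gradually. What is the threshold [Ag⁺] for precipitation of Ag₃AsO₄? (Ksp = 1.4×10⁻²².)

3.5×10⁻⁷ M

The threshold for precipitation is Q = Ksp.
Ag₃AsO₄(s) ⇌ 3 Ag⁺(aq) + AsO₄³⁻(aq)
Ksp = [Ag⁺]^3[AsO₄³⁻] = [Ag⁺]^3(3.4×10⁻³)
[Ag⁺]^3 = 1.4×10⁻²² / (3.4×10⁻³) = 4.1×10⁻²⁰
[Ag⁺] = 3.5×10⁻⁷ mol/L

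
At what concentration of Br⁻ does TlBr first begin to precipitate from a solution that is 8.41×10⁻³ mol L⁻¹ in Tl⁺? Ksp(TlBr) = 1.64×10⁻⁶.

Precipitation begins when Q = Ksp.
TlBr(s) ⇌ Tl⁺(aq) + Br⁻(aq)
Ksp = [Tl⁺][Br⁻] = [Br⁻](8.41×10⁻³)
[Br⁻] = 1.64×10⁻⁶ / (8.41×10⁻³) = 1.95×10⁻⁴
[Br⁻] = 1.95×10⁻⁴ mol L⁻¹

1.95×10⁻⁴ M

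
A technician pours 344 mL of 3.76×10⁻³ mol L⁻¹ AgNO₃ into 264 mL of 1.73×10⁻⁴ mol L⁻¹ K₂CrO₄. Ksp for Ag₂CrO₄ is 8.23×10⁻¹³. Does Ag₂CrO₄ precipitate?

Yes

The combined volume is 608 mL.
[Ag⁺] = (3.76×10⁻³)(344)/608 = 2.13×10⁻³ mol L⁻¹
[CrO₄²⁻] = (1.73×10⁻⁴)(264)/608 = 7.51×10⁻⁵ mol L⁻¹
Q = [Ag⁺]^2[CrO₄²⁻] = 3.40×10⁻¹⁰
Because Q > Ksp (3.40×10⁻¹⁰ vs 8.23×10⁻¹³), a precipitate of Ag₂CrO₄ forms.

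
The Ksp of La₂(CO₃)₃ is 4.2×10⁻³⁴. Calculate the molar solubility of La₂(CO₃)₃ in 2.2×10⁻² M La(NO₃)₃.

3.2×10⁻¹¹ M

La₂(CO₃)₃(s) ⇌ 2 La³⁺(aq) + 3 CO₃²⁻(aq)
The solution already contains La³⁺ at 2.2×10⁻² M. Let s be the molar solubility of La₂(CO₃)₃.
[La³⁺] ≈ 2.2×10⁻² M (common ion dominates); [CO₃²⁻] = 3s.
Ksp = [La³⁺]^2[CO₃²⁻]^3 = (2.2×10⁻²)^2(3s)^3
(3s)^3 = 4.2×10⁻³⁴ / (2.2×10⁻²)^2 = 8.7×10⁻³¹
s = 3.2×10⁻¹¹ M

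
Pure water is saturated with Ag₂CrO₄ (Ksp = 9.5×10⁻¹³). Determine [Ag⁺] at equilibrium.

Ag₂CrO₄(s) ⇌ 2 Ag⁺(aq) + CrO₄²⁻(aq)
Let s be the molar solubility. Then [Ag⁺] = 2s and [CrO₄²⁻] = s.
Ksp = [Ag⁺]^2[CrO₄²⁻] = (2s)^2 · s = 4s^3 = 9.5×10⁻¹³
s = 6.2×10⁻⁵ M
[Ag⁺] = 2s = 1.2×10⁻⁴ M

1.2×10⁻⁴ M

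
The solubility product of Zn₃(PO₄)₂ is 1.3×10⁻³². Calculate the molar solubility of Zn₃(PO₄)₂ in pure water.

Zn₃(PO₄)₂(s) ⇌ 3 Zn²⁺(aq) + 2 PO₄³⁻(aq)
Call the molar solubility s, so that [Zn²⁺] = 3s and [PO₄³⁻] = 2s.
Ksp = [Zn²⁺]^3[PO₄³⁻]^2 = (3s)^3 · (2s)^2 = 108s^5
108s^5 = 1.3×10⁻³²  ⇒  s^5 = 1.2×10⁻³⁴
Taking the 5th root, s = 1.6×10⁻⁷ mol/L.

1.6×10⁻⁷ M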